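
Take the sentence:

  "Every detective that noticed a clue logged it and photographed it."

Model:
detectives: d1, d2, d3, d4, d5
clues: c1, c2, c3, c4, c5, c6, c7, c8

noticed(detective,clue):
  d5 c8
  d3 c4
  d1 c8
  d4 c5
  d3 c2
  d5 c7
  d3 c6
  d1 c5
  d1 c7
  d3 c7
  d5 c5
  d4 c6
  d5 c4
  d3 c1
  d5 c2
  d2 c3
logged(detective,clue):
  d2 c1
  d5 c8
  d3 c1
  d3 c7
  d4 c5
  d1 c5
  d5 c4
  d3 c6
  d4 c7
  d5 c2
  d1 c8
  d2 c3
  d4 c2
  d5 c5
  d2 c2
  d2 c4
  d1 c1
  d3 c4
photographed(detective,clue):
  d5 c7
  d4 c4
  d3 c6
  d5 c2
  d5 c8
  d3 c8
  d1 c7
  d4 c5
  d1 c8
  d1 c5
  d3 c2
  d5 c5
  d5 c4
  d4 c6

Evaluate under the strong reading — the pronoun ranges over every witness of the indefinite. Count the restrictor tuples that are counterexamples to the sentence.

"it" takes "a clue" as antecedent — a donkey pronoun bound across the clause boundary.
Strong reading: for every (d,c) with noticed(d,c), logged(d,c) ∧ photographed(d,c).
Restrictor pairs: (d1,c5) ✓  (d1,c7) ✗  (d1,c8) ✓  (d2,c3) ✗  (d3,c1) ✗  (d3,c2) ✗  (d3,c4) ✗  (d3,c6) ✓  (d3,c7) ✗  (d4,c5) ✓  (d4,c6) ✗  (d5,c2) ✓  (d5,c4) ✓  (d5,c5) ✓  (d5,c7) ✗  (d5,c8) ✓
Counterexamples (restrictor pairs failing the scope): 8.

8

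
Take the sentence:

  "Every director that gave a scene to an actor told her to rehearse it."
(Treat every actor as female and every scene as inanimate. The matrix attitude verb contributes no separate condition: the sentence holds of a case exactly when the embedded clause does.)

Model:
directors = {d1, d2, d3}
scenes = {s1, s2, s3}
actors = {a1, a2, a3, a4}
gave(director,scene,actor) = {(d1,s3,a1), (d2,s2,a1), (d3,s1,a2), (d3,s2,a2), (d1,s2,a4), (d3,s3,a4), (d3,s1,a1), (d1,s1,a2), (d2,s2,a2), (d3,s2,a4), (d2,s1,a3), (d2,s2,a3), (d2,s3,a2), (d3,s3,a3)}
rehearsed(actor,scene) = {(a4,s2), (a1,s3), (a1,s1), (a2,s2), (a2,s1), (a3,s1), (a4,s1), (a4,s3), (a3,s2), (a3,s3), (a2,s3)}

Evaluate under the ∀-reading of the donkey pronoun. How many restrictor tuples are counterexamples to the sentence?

"her" takes "an actor" as antecedent and "it" takes "a scene"; both are donkey pronouns co-varying with the restrictor.
Strong reading: for every (d,s,a) with gave(d,s,a), rehearsed(a,s).
Restrictor triples: (d1,s1,a2)→rehearsed(a2,s1) ✓  (d1,s2,a4)→rehearsed(a4,s2) ✓  (d1,s3,a1)→rehearsed(a1,s3) ✓  (d2,s1,a3)→rehearsed(a3,s1) ✓  (d2,s2,a1)→rehearsed(a1,s2) ✗  (d2,s2,a2)→rehearsed(a2,s2) ✓  (d2,s2,a3)→rehearsed(a3,s2) ✓  (d2,s3,a2)→rehearsed(a2,s3) ✓  (d3,s1,a1)→rehearsed(a1,s1) ✓  (d3,s1,a2)→rehearsed(a2,s1) ✓  (d3,s2,a2)→rehearsed(a2,s2) ✓  (d3,s2,a4)→rehearsed(a4,s2) ✓  (d3,s3,a3)→rehearsed(a3,s3) ✓  (d3,s3,a4)→rehearsed(a4,s3) ✓
Counterexamples (restrictor triples failing the scope): 1.

1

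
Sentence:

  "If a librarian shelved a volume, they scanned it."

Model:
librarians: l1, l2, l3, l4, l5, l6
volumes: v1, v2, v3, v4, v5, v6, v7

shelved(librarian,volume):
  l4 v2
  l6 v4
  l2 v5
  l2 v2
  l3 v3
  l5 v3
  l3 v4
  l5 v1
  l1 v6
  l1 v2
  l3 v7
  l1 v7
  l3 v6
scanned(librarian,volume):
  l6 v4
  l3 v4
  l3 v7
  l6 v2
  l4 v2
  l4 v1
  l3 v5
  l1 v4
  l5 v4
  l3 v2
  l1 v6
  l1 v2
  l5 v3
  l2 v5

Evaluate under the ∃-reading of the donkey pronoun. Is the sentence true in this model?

True

"it" takes "a volume" as antecedent — a donkey pronoun bound across the clause boundary.
Weak reading: every librarian l with some shelved-volume has at least one shelved-volume v such that scanned(l,v).
Per librarian: l1:✓  l2:✓  l3:✓  l4:✓  l5:✓  l6:✓
Every librarian in the restrictor has a witness.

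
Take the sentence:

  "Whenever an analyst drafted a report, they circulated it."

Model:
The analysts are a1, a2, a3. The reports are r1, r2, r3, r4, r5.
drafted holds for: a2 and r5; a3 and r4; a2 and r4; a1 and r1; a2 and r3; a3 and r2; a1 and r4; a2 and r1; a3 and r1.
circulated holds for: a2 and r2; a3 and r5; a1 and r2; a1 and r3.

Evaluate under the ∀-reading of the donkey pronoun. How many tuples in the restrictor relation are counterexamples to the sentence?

"it" takes "a report" as antecedent — a donkey pronoun bound across the clause boundary.
Strong reading: for every (a,r) with drafted(a,r), circulated(a,r).
Restrictor pairs: (a1,r1) ✗  (a1,r4) ✗  (a2,r1) ✗  (a2,r3) ✗  (a2,r4) ✗  (a2,r5) ✗  (a3,r1) ✗  (a3,r2) ✗  (a3,r4) ✗
Counterexamples (restrictor pairs failing the scope): 9.

9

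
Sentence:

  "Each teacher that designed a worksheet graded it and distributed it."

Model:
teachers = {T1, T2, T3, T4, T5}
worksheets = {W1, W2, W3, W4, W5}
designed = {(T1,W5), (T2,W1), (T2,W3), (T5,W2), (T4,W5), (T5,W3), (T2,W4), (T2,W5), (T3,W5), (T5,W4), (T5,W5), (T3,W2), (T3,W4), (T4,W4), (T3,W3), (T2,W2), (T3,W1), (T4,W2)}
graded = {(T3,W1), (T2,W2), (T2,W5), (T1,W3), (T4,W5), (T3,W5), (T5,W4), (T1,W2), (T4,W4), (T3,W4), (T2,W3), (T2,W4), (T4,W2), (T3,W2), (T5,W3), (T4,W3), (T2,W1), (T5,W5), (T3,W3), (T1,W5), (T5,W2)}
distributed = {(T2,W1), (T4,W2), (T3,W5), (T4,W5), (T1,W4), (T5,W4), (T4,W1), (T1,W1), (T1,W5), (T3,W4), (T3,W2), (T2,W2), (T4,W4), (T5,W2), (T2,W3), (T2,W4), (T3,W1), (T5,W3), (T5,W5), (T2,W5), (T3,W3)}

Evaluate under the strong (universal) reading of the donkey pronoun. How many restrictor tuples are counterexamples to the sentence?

0

"it" takes "a worksheet" as antecedent — a donkey pronoun bound across the clause boundary.
Strong reading: for every (t,w) with designed(t,w), graded(t,w) ∧ distributed(t,w).
Restrictor pairs: (T1,W5) ✓  (T2,W1) ✓  (T2,W2) ✓  (T2,W3) ✓  (T2,W4) ✓  (T2,W5) ✓  (T3,W1) ✓  (T3,W2) ✓  (T3,W3) ✓  (T3,W4) ✓  (T3,W5) ✓  (T4,W2) ✓  (T4,W4) ✓  (T4,W5) ✓  (T5,W2) ✓  (T5,W3) ✓  (T5,W4) ✓  (T5,W5) ✓
Counterexamples (restrictor pairs failing the scope): 0.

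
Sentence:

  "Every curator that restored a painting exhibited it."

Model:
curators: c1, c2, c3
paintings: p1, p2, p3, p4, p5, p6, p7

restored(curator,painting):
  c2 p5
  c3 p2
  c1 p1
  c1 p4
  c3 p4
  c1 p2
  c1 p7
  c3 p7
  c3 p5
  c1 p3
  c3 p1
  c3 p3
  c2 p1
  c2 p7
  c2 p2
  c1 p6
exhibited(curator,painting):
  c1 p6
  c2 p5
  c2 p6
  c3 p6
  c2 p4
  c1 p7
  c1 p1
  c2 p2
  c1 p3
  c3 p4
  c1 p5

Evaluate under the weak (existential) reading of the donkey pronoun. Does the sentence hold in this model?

True

"it" takes "a painting" as antecedent — a donkey pronoun bound across the clause boundary.
Weak reading: every curator c with some restored-painting has at least one restored-painting p such that exhibited(c,p).
Per curator: c1:✓  c2:✓  c3:✓
Every curator in the restrictor has a witness.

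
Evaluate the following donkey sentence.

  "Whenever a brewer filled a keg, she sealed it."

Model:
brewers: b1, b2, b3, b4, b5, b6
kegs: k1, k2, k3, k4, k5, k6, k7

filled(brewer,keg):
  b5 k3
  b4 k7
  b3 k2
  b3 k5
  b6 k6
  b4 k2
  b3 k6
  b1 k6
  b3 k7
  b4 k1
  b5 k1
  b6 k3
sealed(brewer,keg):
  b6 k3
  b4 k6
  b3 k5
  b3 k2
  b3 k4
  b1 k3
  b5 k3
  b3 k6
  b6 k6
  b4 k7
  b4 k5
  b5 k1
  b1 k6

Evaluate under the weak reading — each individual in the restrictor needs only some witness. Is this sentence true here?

"it" takes "a keg" as antecedent — a donkey pronoun bound across the clause boundary.
Weak reading: every brewer b with some filled-keg has at least one filled-keg k such that sealed(b,k).
Per brewer: b1:✓  b3:✓  b4:✓  b5:✓  b6:✓
Every brewer in the restrictor has a witness.

True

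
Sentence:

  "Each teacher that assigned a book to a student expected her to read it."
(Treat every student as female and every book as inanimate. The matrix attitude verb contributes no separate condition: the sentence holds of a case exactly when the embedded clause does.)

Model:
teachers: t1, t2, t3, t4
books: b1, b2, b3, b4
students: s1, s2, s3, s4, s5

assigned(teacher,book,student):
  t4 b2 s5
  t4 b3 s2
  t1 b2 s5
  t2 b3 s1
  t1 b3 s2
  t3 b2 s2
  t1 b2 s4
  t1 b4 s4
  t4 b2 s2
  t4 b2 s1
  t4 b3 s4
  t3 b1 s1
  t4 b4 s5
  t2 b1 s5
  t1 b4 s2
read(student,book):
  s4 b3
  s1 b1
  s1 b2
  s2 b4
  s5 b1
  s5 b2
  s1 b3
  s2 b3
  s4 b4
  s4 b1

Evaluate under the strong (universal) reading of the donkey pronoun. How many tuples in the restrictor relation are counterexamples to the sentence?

4

"her" takes "a student" as antecedent and "it" takes "a book"; both are donkey pronouns co-varying with the restrictor.
Strong reading: for every (t,b,s) with assigned(t,b,s), read(s,b).
Restrictor triples: (t1,b2,s4)→read(s4,b2) ✗  (t1,b2,s5)→read(s5,b2) ✓  (t1,b3,s2)→read(s2,b3) ✓  (t1,b4,s2)→read(s2,b4) ✓  (t1,b4,s4)→read(s4,b4) ✓  (t2,b1,s5)→read(s5,b1) ✓  (t2,b3,s1)→read(s1,b3) ✓  (t3,b1,s1)→read(s1,b1) ✓  (t3,b2,s2)→read(s2,b2) ✗  (t4,b2,s1)→read(s1,b2) ✓  (t4,b2,s2)→read(s2,b2) ✗  (t4,b2,s5)→read(s5,b2) ✓  (t4,b3,s2)→read(s2,b3) ✓  (t4,b3,s4)→read(s4,b3) ✓  (t4,b4,s5)→read(s5,b4) ✗
Counterexamples (restrictor triples failing the scope): 4.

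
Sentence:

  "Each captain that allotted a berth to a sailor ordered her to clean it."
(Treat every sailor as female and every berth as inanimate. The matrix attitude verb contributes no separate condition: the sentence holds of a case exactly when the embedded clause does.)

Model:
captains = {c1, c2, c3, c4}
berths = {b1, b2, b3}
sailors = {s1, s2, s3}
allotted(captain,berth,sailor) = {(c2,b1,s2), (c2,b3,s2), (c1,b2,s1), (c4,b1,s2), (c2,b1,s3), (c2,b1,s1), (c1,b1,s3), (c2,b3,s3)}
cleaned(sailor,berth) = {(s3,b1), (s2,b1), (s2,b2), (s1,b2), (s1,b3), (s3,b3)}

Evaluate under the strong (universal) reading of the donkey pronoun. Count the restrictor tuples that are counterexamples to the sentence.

"her" takes "a sailor" as antecedent and "it" takes "a berth"; both are donkey pronouns co-varying with the restrictor.
Strong reading: for every (c,b,s) with allotted(c,b,s), cleaned(s,b).
Restrictor triples: (c1,b1,s3)→cleaned(s3,b1) ✓  (c1,b2,s1)→cleaned(s1,b2) ✓  (c2,b1,s1)→cleaned(s1,b1) ✗  (c2,b1,s2)→cleaned(s2,b1) ✓  (c2,b1,s3)→cleaned(s3,b1) ✓  (c2,b3,s2)→cleaned(s2,b3) ✗  (c2,b3,s3)→cleaned(s3,b3) ✓  (c4,b1,s2)→cleaned(s2,b1) ✓
Counterexamples (restrictor triples failing the scope): 2.

2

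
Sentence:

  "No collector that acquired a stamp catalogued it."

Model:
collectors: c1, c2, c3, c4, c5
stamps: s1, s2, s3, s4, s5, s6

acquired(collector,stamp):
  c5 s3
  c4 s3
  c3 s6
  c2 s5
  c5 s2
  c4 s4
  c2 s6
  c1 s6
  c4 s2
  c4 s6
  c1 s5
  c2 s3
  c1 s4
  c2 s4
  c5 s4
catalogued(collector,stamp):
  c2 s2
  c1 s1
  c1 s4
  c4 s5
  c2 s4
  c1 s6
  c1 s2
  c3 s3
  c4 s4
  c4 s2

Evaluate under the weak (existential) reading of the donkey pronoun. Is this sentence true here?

"it" takes "a stamp" as antecedent — a donkey pronoun bound across the clause boundary.
Truth condition: for no (c,s) with acquired(c,s) does catalogued(c,s) hold.
Restrictor pairs — does the scope hold? (c1,s4):holds  (c1,s5):fails  (c1,s6):holds  (c2,s3):fails  (c2,s4):holds  (c2,s5):fails  (c2,s6):fails  (c3,s6):fails  (c4,s2):holds  (c4,s3):fails  (c4,s4):holds  (c4,s6):fails  (c5,s2):fails  (c5,s3):fails  (c5,s4):fails
Scope holds for 5 pair(s), so the sentence is false.

False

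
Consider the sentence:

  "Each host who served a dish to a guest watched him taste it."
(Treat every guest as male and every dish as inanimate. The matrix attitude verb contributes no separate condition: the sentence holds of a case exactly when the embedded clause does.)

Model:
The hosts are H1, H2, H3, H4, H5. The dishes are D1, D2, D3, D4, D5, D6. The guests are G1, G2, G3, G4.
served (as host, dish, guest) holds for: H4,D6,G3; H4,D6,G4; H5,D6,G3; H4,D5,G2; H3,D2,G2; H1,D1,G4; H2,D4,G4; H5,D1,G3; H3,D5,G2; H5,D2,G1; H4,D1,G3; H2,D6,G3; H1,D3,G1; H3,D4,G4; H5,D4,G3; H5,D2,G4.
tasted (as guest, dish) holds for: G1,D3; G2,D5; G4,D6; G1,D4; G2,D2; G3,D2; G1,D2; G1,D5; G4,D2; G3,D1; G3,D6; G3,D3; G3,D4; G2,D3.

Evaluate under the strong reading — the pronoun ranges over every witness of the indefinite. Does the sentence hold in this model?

"him" takes "a guest" as antecedent and "it" takes "a dish"; both are donkey pronouns co-varying with the restrictor.
Strong reading: for every (h,d,g) with served(h,d,g), tasted(g,d).
Restrictor triples: (H1,D1,G4)→tasted(G4,D1) ✗  (H1,D3,G1)→tasted(G1,D3) ✓  (H2,D4,G4)→tasted(G4,D4) ✗  (H2,D6,G3)→tasted(G3,D6) ✓  (H3,D2,G2)→tasted(G2,D2) ✓  (H3,D4,G4)→tasted(G4,D4) ✗  (H3,D5,G2)→tasted(G2,D5) ✓  (H4,D1,G3)→tasted(G3,D1) ✓  (H4,D5,G2)→tasted(G2,D5) ✓  (H4,D6,G3)→tasted(G3,D6) ✓  (H4,D6,G4)→tasted(G4,D6) ✓  (H5,D1,G3)→tasted(G3,D1) ✓  (H5,D2,G1)→tasted(G1,D2) ✓  (H5,D2,G4)→tasted(G4,D2) ✓  (H5,D4,G3)→tasted(G3,D4) ✓  (H5,D6,G3)→tasted(G3,D6) ✓
Counterexample: (H1,D1,G4) — tasted(G4,D1) does not hold.

False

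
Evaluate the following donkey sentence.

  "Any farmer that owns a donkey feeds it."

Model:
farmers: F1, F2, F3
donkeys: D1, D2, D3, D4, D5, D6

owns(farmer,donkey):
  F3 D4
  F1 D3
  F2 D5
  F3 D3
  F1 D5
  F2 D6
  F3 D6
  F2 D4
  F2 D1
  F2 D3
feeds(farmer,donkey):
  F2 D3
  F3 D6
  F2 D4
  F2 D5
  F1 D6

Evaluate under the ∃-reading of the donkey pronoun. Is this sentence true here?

False

"it" takes "a donkey" as antecedent — a donkey pronoun bound across the clause boundary.
Weak reading: every farmer f with some owns-donkey has at least one owns-donkey d such that feeds(f,d).
Per farmer: F1:✗  F2:✓  F3:✓
F1 has no witness among its owns-donkeys.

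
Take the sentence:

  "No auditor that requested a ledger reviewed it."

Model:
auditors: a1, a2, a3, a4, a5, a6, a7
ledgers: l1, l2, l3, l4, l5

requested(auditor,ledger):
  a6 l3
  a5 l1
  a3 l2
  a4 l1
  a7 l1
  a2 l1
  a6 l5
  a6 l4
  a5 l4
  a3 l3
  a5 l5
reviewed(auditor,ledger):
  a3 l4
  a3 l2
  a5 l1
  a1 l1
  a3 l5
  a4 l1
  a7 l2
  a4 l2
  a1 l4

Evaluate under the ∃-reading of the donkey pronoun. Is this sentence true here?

"it" takes "a ledger" as antecedent — a donkey pronoun bound across the clause boundary.
Truth condition: for no (a,l) with requested(a,l) does reviewed(a,l) hold.
Restrictor pairs — does the scope hold? (a2,l1):fails  (a3,l2):holds  (a3,l3):fails  (a4,l1):holds  (a5,l1):holds  (a5,l4):fails  (a5,l5):fails  (a6,l3):fails  (a6,l4):fails  (a6,l5):fails  (a7,l1):fails
Scope holds for 3 pair(s), so the sentence is false.

False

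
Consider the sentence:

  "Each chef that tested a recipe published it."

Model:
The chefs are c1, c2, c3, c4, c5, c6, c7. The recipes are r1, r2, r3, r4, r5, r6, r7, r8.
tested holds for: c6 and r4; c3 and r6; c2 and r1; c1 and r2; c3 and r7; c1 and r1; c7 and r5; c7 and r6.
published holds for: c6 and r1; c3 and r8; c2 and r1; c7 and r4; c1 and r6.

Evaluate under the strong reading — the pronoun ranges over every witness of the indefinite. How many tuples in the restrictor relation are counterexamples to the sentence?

"it" takes "a recipe" as antecedent — a donkey pronoun bound across the clause boundary.
Strong reading: for every (c,r) with tested(c,r), published(c,r).
Restrictor pairs: (c1,r1) ✗  (c1,r2) ✗  (c2,r1) ✓  (c3,r6) ✗  (c3,r7) ✗  (c6,r4) ✗  (c7,r5) ✗  (c7,r6) ✗
Counterexamples (restrictor pairs failing the scope): 7.

7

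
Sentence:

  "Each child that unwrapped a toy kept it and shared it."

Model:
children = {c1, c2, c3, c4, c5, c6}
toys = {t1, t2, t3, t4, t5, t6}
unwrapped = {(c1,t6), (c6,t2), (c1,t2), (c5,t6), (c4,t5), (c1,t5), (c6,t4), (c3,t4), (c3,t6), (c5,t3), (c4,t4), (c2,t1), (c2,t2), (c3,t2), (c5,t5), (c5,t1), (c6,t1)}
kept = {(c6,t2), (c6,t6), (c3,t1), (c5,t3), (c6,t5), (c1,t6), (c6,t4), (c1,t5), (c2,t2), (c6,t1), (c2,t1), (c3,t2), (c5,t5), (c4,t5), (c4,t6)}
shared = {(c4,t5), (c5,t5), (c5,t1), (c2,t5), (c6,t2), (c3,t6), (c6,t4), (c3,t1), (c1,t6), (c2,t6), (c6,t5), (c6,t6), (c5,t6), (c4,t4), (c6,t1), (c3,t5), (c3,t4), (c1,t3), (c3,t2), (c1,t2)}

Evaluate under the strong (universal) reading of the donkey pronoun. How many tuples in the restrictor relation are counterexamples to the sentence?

10

"it" takes "a toy" as antecedent — a donkey pronoun bound across the clause boundary.
Strong reading: for every (c,t) with unwrapped(c,t), kept(c,t) ∧ shared(c,t).
Restrictor pairs: (c1,t2) ✗  (c1,t5) ✗  (c1,t6) ✓  (c2,t1) ✗  (c2,t2) ✗  (c3,t2) ✓  (c3,t4) ✗  (c3,t6) ✗  (c4,t4) ✗  (c4,t5) ✓  (c5,t1) ✗  (c5,t3) ✗  (c5,t5) ✓  (c5,t6) ✗  (c6,t1) ✓  (c6,t2) ✓  (c6,t4) ✓
Counterexamples (restrictor pairs failing the scope): 10.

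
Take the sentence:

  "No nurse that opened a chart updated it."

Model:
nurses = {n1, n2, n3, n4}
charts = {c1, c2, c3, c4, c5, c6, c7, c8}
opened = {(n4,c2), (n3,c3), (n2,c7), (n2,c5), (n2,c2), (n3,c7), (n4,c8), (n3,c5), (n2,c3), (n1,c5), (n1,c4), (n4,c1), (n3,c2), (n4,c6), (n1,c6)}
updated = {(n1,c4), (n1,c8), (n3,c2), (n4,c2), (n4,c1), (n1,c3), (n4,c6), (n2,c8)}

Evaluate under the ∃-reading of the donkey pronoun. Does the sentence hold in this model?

"it" takes "a chart" as antecedent — a donkey pronoun bound across the clause boundary.
Truth condition: for no (n,c) with opened(n,c) does updated(n,c) hold.
Restrictor pairs — does the scope hold? (n1,c4):holds  (n1,c5):fails  (n1,c6):fails  (n2,c2):fails  (n2,c3):fails  (n2,c5):fails  (n2,c7):fails  (n3,c2):holds  (n3,c3):fails  (n3,c5):fails  (n3,c7):fails  (n4,c1):holds  (n4,c2):holds  (n4,c6):holds  (n4,c8):fails
Scope holds for 5 pair(s), so the sentence is false.

False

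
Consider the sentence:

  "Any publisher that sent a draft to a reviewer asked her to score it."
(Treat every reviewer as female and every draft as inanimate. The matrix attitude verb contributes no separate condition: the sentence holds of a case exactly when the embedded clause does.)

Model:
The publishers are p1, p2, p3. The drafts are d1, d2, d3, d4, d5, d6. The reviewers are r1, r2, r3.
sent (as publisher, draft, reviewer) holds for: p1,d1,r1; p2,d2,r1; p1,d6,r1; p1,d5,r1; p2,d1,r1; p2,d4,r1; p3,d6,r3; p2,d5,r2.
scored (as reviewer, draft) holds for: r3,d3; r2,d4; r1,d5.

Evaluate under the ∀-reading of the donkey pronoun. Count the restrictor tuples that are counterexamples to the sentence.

7

"her" takes "a reviewer" as antecedent and "it" takes "a draft"; both are donkey pronouns co-varying with the restrictor.
Strong reading: for every (p,d,r) with sent(p,d,r), scored(r,d).
Restrictor triples: (p1,d1,r1)→scored(r1,d1) ✗  (p1,d5,r1)→scored(r1,d5) ✓  (p1,d6,r1)→scored(r1,d6) ✗  (p2,d1,r1)→scored(r1,d1) ✗  (p2,d2,r1)→scored(r1,d2) ✗  (p2,d4,r1)→scored(r1,d4) ✗  (p2,d5,r2)→scored(r2,d5) ✗  (p3,d6,r3)→scored(r3,d6) ✗
Counterexamples (restrictor triples failing the scope): 7.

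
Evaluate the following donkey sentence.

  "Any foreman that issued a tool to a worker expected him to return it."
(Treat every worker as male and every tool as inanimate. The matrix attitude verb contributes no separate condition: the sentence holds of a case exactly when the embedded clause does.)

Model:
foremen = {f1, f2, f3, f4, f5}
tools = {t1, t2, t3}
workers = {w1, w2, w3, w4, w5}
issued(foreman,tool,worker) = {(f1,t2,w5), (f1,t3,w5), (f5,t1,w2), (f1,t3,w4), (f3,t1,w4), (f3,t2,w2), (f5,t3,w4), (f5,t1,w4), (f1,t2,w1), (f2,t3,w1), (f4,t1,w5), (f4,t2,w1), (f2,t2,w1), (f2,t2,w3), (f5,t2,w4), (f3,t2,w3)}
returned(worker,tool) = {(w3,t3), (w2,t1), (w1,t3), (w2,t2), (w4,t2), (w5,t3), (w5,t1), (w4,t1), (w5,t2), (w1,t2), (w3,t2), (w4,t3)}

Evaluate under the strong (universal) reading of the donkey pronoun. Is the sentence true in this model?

"him" takes "a worker" as antecedent and "it" takes "a tool"; both are donkey pronouns co-varying with the restrictor.
Strong reading: for every (f,t,w) with issued(f,t,w), returned(w,t).
Restrictor triples: (f1,t2,w1)→returned(w1,t2) ✓  (f1,t2,w5)→returned(w5,t2) ✓  (f1,t3,w4)→returned(w4,t3) ✓  (f1,t3,w5)→returned(w5,t3) ✓  (f2,t2,w1)→returned(w1,t2) ✓  (f2,t2,w3)→returned(w3,t2) ✓  (f2,t3,w1)→returned(w1,t3) ✓  (f3,t1,w4)→returned(w4,t1) ✓  (f3,t2,w2)→returned(w2,t2) ✓  (f3,t2,w3)→returned(w3,t2) ✓  (f4,t1,w5)→returned(w5,t1) ✓  (f4,t2,w1)→returned(w1,t2) ✓  (f5,t1,w2)→returned(w2,t1) ✓  (f5,t1,w4)→returned(w4,t1) ✓  (f5,t2,w4)→returned(w4,t2) ✓  (f5,t3,w4)→returned(w4,t3) ✓
Every restrictor triple satisfies the scope.

True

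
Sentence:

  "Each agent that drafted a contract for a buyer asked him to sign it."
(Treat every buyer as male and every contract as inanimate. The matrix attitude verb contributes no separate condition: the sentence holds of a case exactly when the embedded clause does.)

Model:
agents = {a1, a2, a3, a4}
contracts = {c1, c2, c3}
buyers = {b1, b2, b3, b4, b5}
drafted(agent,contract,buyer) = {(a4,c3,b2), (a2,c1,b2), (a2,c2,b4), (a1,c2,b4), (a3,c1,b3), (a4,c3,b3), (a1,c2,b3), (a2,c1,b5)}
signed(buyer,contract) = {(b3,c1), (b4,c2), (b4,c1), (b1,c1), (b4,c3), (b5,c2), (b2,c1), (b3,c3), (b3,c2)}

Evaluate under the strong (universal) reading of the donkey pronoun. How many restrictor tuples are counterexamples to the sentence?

2

"him" takes "a buyer" as antecedent and "it" takes "a contract"; both are donkey pronouns co-varying with the restrictor.
Strong reading: for every (a,c,b) with drafted(a,c,b), signed(b,c).
Restrictor triples: (a1,c2,b3)→signed(b3,c2) ✓  (a1,c2,b4)→signed(b4,c2) ✓  (a2,c1,b2)→signed(b2,c1) ✓  (a2,c1,b5)→signed(b5,c1) ✗  (a2,c2,b4)→signed(b4,c2) ✓  (a3,c1,b3)→signed(b3,c1) ✓  (a4,c3,b2)→signed(b2,c3) ✗  (a4,c3,b3)→signed(b3,c3) ✓
Counterexamples (restrictor triples failing the scope): 2.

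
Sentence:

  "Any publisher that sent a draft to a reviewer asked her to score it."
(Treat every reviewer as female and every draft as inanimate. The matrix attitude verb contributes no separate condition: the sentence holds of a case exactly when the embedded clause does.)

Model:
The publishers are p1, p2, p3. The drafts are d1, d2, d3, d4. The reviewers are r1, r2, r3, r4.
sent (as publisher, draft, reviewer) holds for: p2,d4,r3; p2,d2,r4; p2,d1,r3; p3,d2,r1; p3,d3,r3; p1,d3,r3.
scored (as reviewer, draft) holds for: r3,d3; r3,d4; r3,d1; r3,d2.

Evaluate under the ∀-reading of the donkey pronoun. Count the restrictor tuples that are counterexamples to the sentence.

2

"her" takes "a reviewer" as antecedent and "it" takes "a draft"; both are donkey pronouns co-varying with the restrictor.
Strong reading: for every (p,d,r) with sent(p,d,r), scored(r,d).
Restrictor triples: (p1,d3,r3)→scored(r3,d3) ✓  (p2,d1,r3)→scored(r3,d1) ✓  (p2,d2,r4)→scored(r4,d2) ✗  (p2,d4,r3)→scored(r3,d4) ✓  (p3,d2,r1)→scored(r1,d2) ✗  (p3,d3,r3)→scored(r3,d3) ✓
Counterexamples (restrictor triples failing the scope): 2.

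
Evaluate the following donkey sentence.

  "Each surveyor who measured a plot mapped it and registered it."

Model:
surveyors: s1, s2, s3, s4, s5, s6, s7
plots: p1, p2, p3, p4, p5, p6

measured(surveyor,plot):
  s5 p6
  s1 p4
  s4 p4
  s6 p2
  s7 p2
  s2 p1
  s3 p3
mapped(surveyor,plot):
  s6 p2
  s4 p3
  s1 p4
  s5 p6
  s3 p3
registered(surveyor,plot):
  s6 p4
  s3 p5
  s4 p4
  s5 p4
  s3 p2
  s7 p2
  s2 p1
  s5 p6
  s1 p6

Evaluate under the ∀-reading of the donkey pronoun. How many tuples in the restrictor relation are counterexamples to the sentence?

6

"it" takes "a plot" as antecedent — a donkey pronoun bound across the clause boundary.
Strong reading: for every (s,p) with measured(s,p), mapped(s,p) ∧ registered(s,p).
Restrictor pairs: (s1,p4) ✗  (s2,p1) ✗  (s3,p3) ✗  (s4,p4) ✗  (s5,p6) ✓  (s6,p2) ✗  (s7,p2) ✗
Counterexamples (restrictor pairs failing the scope): 6.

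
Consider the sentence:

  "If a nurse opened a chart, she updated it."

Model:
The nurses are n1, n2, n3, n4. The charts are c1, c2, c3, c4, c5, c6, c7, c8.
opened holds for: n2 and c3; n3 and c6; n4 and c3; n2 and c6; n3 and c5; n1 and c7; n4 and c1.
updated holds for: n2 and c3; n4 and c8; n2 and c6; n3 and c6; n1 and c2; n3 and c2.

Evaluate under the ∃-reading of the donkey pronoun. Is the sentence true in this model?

"it" takes "a chart" as antecedent — a donkey pronoun bound across the clause boundary.
Weak reading: every nurse n with some opened-chart has at least one opened-chart c such that updated(n,c).
Per nurse: n1:✗  n2:✓  n3:✓  n4:✗
n1 has no witness among its opened-charts.

False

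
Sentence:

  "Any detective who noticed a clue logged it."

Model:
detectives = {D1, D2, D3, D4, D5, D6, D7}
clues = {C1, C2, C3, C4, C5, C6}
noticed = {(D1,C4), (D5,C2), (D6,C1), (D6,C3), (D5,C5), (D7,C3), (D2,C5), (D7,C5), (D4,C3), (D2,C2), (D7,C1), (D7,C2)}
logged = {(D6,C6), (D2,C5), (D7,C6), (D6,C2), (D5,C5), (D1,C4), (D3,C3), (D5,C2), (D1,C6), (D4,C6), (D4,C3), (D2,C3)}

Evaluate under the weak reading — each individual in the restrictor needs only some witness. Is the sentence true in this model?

False

"it" takes "a clue" as antecedent — a donkey pronoun bound across the clause boundary.
Weak reading: every detective d with some noticed-clue has at least one noticed-clue c such that logged(d,c).
Per detective: D1:✓  D2:✓  D4:✓  D5:✓  D6:✗  D7:✗
D6 has no witness among its noticed-clues.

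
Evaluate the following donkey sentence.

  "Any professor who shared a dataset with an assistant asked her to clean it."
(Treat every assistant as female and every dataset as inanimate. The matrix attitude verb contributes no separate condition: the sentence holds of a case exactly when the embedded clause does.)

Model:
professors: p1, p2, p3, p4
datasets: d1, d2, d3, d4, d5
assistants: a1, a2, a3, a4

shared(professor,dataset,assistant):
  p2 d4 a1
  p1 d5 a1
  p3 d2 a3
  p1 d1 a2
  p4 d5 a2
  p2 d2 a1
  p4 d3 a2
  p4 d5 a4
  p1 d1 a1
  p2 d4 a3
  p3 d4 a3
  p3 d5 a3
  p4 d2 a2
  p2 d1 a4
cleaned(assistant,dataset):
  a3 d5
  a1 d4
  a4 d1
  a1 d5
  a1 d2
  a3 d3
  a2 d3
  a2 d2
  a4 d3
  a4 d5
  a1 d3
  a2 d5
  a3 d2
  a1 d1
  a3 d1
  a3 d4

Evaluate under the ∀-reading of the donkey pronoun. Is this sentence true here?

False

"her" takes "an assistant" as antecedent and "it" takes "a dataset"; both are donkey pronouns co-varying with the restrictor.
Strong reading: for every (p,d,a) with shared(p,d,a), cleaned(a,d).
Restrictor triples: (p1,d1,a1)→cleaned(a1,d1) ✓  (p1,d1,a2)→cleaned(a2,d1) ✗  (p1,d5,a1)→cleaned(a1,d5) ✓  (p2,d1,a4)→cleaned(a4,d1) ✓  (p2,d2,a1)→cleaned(a1,d2) ✓  (p2,d4,a1)→cleaned(a1,d4) ✓  (p2,d4,a3)→cleaned(a3,d4) ✓  (p3,d2,a3)→cleaned(a3,d2) ✓  (p3,d4,a3)→cleaned(a3,d4) ✓  (p3,d5,a3)→cleaned(a3,d5) ✓  (p4,d2,a2)→cleaned(a2,d2) ✓  (p4,d3,a2)→cleaned(a2,d3) ✓  (p4,d5,a2)→cleaned(a2,d5) ✓  (p4,d5,a4)→cleaned(a4,d5) ✓
Counterexample: (p1,d1,a2) — cleaned(a2,d1) does not hold.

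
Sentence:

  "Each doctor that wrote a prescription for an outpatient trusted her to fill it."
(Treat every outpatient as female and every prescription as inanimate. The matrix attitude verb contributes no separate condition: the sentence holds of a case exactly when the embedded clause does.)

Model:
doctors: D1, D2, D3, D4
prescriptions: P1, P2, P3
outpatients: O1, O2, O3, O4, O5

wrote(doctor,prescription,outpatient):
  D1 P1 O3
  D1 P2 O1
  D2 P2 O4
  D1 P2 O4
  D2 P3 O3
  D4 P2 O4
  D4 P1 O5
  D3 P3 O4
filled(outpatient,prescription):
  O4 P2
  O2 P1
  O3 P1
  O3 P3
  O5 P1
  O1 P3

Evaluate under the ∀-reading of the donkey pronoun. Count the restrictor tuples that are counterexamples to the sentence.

2

"her" takes "an outpatient" as antecedent and "it" takes "a prescription"; both are donkey pronouns co-varying with the restrictor.
Strong reading: for every (d,p,o) with wrote(d,p,o), filled(o,p).
Restrictor triples: (D1,P1,O3)→filled(O3,P1) ✓  (D1,P2,O1)→filled(O1,P2) ✗  (D1,P2,O4)→filled(O4,P2) ✓  (D2,P2,O4)→filled(O4,P2) ✓  (D2,P3,O3)→filled(O3,P3) ✓  (D3,P3,O4)→filled(O4,P3) ✗  (D4,P1,O5)→filled(O5,P1) ✓  (D4,P2,O4)→filled(O4,P2) ✓
Counterexamples (restrictor triples failing the scope): 2.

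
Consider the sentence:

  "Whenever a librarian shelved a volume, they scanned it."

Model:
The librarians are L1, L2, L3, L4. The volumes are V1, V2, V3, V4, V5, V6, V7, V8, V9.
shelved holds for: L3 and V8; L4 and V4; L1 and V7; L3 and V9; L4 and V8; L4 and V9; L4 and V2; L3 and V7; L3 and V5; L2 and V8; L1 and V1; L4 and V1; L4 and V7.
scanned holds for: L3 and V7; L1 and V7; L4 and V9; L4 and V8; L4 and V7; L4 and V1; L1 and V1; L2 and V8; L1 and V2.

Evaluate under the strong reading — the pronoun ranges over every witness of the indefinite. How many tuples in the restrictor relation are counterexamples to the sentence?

"it" takes "a volume" as antecedent — a donkey pronoun bound across the clause boundary.
Strong reading: for every (l,v) with shelved(l,v), scanned(l,v).
Restrictor pairs: (L1,V1) ✓  (L1,V7) ✓  (L2,V8) ✓  (L3,V5) ✗  (L3,V7) ✓  (L3,V8) ✗  (L3,V9) ✗  (L4,V1) ✓  (L4,V2) ✗  (L4,V4) ✗  (L4,V7) ✓  (L4,V8) ✓  (L4,V9) ✓
Counterexamples (restrictor pairs failing the scope): 5.

5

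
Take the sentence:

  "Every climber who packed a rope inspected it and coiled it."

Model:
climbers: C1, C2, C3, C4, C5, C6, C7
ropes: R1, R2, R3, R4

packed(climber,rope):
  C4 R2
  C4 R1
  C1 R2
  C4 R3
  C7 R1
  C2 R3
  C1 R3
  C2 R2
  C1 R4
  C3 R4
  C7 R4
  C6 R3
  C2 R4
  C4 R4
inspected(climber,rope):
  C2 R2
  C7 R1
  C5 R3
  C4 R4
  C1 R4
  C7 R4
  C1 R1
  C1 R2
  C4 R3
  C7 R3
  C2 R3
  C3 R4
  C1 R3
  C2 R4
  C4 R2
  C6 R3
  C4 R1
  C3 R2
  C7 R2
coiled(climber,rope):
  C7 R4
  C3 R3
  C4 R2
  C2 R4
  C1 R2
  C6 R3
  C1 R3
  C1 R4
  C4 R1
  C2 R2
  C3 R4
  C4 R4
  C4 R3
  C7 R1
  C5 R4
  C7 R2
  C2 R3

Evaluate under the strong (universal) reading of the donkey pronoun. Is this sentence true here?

"it" takes "a rope" as antecedent — a donkey pronoun bound across the clause boundary.
Strong reading: for every (c,r) with packed(c,r), inspected(c,r) ∧ coiled(c,r).
Restrictor pairs: (C1,R2) ✓  (C1,R3) ✓  (C1,R4) ✓  (C2,R2) ✓  (C2,R3) ✓  (C2,R4) ✓  (C3,R4) ✓  (C4,R1) ✓  (C4,R2) ✓  (C4,R3) ✓  (C4,R4) ✓  (C6,R3) ✓  (C7,R1) ✓  (C7,R4) ✓
Every restrictor pair satisfies the scope.

True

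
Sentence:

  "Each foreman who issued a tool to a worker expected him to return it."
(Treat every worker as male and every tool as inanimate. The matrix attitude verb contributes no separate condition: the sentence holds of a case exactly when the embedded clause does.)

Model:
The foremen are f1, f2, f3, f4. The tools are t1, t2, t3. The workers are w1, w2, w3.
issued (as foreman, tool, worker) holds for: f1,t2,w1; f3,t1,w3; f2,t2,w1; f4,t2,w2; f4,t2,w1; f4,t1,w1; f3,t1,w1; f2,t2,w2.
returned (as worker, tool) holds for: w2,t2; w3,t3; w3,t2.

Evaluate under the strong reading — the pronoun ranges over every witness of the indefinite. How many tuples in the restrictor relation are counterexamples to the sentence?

"him" takes "a worker" as antecedent and "it" takes "a tool"; both are donkey pronouns co-varying with the restrictor.
Strong reading: for every (f,t,w) with issued(f,t,w), returned(w,t).
Restrictor triples: (f1,t2,w1)→returned(w1,t2) ✗  (f2,t2,w1)→returned(w1,t2) ✗  (f2,t2,w2)→returned(w2,t2) ✓  (f3,t1,w1)→returned(w1,t1) ✗  (f3,t1,w3)→returned(w3,t1) ✗  (f4,t1,w1)→returned(w1,t1) ✗  (f4,t2,w1)→returned(w1,t2) ✗  (f4,t2,w2)→returned(w2,t2) ✓
Counterexamples (restrictor triples failing the scope): 6.

6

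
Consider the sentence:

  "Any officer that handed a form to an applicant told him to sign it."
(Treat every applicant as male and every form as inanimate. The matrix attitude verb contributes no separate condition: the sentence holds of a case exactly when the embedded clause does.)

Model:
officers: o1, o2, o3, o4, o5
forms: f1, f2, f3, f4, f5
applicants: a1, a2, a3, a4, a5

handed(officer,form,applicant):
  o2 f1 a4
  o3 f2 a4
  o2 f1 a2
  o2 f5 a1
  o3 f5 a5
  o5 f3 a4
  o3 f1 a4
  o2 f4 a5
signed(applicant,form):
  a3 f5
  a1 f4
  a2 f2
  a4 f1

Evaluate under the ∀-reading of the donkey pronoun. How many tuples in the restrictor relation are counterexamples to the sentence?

"him" takes "an applicant" as antecedent and "it" takes "a form"; both are donkey pronouns co-varying with the restrictor.
Strong reading: for every (o,f,a) with handed(o,f,a), signed(a,f).
Restrictor triples: (o2,f1,a2)→signed(a2,f1) ✗  (o2,f1,a4)→signed(a4,f1) ✓  (o2,f4,a5)→signed(a5,f4) ✗  (o2,f5,a1)→signed(a1,f5) ✗  (o3,f1,a4)→signed(a4,f1) ✓  (o3,f2,a4)→signed(a4,f2) ✗  (o3,f5,a5)→signed(a5,f5) ✗  (o5,f3,a4)→signed(a4,f3) ✗
Counterexamples (restrictor triples failing the scope): 6.

6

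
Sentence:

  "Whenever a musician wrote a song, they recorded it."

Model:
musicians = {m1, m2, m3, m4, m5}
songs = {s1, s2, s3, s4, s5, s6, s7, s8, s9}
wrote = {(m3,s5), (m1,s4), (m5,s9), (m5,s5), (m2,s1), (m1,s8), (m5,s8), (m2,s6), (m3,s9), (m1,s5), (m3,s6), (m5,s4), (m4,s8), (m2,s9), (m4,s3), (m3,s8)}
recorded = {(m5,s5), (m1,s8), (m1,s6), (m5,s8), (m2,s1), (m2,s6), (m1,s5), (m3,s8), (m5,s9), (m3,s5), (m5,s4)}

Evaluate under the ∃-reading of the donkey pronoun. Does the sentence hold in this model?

"it" takes "a song" as antecedent — a donkey pronoun bound across the clause boundary.
Weak reading: every musician m with some wrote-song has at least one wrote-song s such that recorded(m,s).
Per musician: m1:✓  m2:✓  m3:✓  m4:✗  m5:✓
m4 has no witness among its wrote-songs.

False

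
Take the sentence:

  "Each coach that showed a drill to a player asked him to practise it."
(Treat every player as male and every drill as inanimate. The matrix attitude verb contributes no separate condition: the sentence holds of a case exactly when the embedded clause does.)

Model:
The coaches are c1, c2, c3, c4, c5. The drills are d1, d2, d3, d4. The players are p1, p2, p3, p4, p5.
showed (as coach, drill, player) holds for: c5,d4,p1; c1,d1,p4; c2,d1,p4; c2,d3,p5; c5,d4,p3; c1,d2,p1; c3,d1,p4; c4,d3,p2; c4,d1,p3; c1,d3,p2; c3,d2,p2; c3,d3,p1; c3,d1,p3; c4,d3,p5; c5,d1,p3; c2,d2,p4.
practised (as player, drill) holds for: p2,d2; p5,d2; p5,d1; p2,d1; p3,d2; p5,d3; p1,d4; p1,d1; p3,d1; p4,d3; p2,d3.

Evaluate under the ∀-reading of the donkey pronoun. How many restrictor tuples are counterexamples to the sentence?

"him" takes "a player" as antecedent and "it" takes "a drill"; both are donkey pronouns co-varying with the restrictor.
Strong reading: for every (c,d,p) with showed(c,d,p), practised(p,d).
Restrictor triples: (c1,d1,p4)→practised(p4,d1) ✗  (c1,d2,p1)→practised(p1,d2) ✗  (c1,d3,p2)→practised(p2,d3) ✓  (c2,d1,p4)→practised(p4,d1) ✗  (c2,d2,p4)→practised(p4,d2) ✗  (c2,d3,p5)→practised(p5,d3) ✓  (c3,d1,p3)→practised(p3,d1) ✓  (c3,d1,p4)→practised(p4,d1) ✗  (c3,d2,p2)→practised(p2,d2) ✓  (c3,d3,p1)→practised(p1,d3) ✗  (c4,d1,p3)→practised(p3,d1) ✓  (c4,d3,p2)→practised(p2,d3) ✓  (c4,d3,p5)→practised(p5,d3) ✓  (c5,d1,p3)→practised(p3,d1) ✓  (c5,d4,p1)→practised(p1,d4) ✓  (c5,d4,p3)→practised(p3,d4) ✗
Counterexamples (restrictor triples failing the scope): 7.

7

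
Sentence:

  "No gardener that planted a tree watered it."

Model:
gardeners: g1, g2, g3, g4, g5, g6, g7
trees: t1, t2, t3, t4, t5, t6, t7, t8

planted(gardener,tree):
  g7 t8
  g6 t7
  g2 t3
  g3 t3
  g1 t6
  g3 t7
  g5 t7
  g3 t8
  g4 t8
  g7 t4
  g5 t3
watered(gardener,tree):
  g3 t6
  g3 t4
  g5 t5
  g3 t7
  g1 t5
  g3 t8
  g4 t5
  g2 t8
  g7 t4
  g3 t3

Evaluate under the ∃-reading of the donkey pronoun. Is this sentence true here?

False

"it" takes "a tree" as antecedent — a donkey pronoun bound across the clause boundary.
Truth condition: for no (g,t) with planted(g,t) does watered(g,t) hold.
Restrictor pairs — does the scope hold? (g1,t6):fails  (g2,t3):fails  (g3,t3):holds  (g3,t7):holds  (g3,t8):holds  (g4,t8):fails  (g5,t3):fails  (g5,t7):fails  (g6,t7):fails  (g7,t4):holds  (g7,t8):fails
Scope holds for 4 pair(s), so the sentence is false.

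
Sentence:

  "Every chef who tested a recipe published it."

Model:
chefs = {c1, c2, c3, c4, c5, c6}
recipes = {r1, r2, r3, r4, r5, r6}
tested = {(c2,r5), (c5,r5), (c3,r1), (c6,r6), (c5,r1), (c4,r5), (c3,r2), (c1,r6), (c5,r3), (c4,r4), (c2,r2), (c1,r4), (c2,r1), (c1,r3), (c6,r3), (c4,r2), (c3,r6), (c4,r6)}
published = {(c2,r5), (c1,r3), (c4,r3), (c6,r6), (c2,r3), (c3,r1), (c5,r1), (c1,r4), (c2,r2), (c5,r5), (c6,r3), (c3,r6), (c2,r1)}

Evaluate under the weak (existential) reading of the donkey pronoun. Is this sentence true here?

False

"it" takes "a recipe" as antecedent — a donkey pronoun bound across the clause boundary.
Weak reading: every chef c with some tested-recipe has at least one tested-recipe r such that published(c,r).
Per chef: c1:✓  c2:✓  c3:✓  c4:✗  c5:✓  c6:✓
c4 has no witness among its tested-recipes.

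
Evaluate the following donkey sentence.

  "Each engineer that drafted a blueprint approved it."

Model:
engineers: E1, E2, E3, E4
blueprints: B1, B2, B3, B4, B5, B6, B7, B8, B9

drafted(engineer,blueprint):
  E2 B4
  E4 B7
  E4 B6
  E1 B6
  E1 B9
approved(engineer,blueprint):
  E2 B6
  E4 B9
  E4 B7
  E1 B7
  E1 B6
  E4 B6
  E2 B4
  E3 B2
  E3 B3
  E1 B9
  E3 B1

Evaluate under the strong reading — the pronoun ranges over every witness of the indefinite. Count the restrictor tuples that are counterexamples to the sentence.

"it" takes "a blueprint" as antecedent — a donkey pronoun bound across the clause boundary.
Strong reading: for every (e,b) with drafted(e,b), approved(e,b).
Restrictor pairs: (E1,B6) ✓  (E1,B9) ✓  (E2,B4) ✓  (E4,B6) ✓  (E4,B7) ✓
Counterexamples (restrictor pairs failing the scope): 0.

0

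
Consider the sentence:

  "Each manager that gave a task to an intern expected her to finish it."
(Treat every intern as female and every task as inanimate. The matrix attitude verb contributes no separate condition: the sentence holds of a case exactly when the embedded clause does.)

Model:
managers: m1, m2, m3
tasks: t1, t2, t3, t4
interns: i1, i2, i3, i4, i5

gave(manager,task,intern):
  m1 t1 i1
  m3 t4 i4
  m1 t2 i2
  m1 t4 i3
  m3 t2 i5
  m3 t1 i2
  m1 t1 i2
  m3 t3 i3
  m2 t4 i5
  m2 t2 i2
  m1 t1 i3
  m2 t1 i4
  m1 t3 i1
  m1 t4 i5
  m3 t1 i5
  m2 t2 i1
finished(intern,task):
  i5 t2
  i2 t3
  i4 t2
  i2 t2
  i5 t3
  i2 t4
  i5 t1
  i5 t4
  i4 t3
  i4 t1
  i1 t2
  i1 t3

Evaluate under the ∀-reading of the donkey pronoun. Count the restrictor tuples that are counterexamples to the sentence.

"her" takes "an intern" as antecedent and "it" takes "a task"; both are donkey pronouns co-varying with the restrictor.
Strong reading: for every (m,t,i) with gave(m,t,i), finished(i,t).
Restrictor triples: (m1,t1,i1)→finished(i1,t1) ✗  (m1,t1,i2)→finished(i2,t1) ✗  (m1,t1,i3)→finished(i3,t1) ✗  (m1,t2,i2)→finished(i2,t2) ✓  (m1,t3,i1)→finished(i1,t3) ✓  (m1,t4,i3)→finished(i3,t4) ✗  (m1,t4,i5)→finished(i5,t4) ✓  (m2,t1,i4)→finished(i4,t1) ✓  (m2,t2,i1)→finished(i1,t2) ✓  (m2,t2,i2)→finished(i2,t2) ✓  (m2,t4,i5)→finished(i5,t4) ✓  (m3,t1,i2)→finished(i2,t1) ✗  (m3,t1,i5)→finished(i5,t1) ✓  (m3,t2,i5)→finished(i5,t2) ✓  (m3,t3,i3)→finished(i3,t3) ✗  (m3,t4,i4)→finished(i4,t4) ✗
Counterexamples (restrictor triples failing the scope): 7.

7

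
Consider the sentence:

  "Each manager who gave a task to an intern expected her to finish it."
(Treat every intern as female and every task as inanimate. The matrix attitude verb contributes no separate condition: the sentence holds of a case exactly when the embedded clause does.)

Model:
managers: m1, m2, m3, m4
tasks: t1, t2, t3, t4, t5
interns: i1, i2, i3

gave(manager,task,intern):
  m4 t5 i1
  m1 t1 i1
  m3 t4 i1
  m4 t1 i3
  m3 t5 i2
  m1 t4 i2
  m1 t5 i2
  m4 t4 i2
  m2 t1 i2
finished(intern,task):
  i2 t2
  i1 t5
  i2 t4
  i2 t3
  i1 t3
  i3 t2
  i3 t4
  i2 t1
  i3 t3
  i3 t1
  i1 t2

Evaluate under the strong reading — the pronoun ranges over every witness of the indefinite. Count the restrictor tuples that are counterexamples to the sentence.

4

"her" takes "an intern" as antecedent and "it" takes "a task"; both are donkey pronouns co-varying with the restrictor.
Strong reading: for every (m,t,i) with gave(m,t,i), finished(i,t).
Restrictor triples: (m1,t1,i1)→finished(i1,t1) ✗  (m1,t4,i2)→finished(i2,t4) ✓  (m1,t5,i2)→finished(i2,t5) ✗  (m2,t1,i2)→finished(i2,t1) ✓  (m3,t4,i1)→finished(i1,t4) ✗  (m3,t5,i2)→finished(i2,t5) ✗  (m4,t1,i3)→finished(i3,t1) ✓  (m4,t4,i2)→finished(i2,t4) ✓  (m4,t5,i1)→finished(i1,t5) ✓
Counterexamples (restrictor triples failing the scope): 4.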